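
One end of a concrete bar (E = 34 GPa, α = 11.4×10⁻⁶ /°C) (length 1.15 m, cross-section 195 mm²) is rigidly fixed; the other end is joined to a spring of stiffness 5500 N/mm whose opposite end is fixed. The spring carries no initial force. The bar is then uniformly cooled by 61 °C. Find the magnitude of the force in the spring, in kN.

P ≈ 2.25 kN

If the spring were absent the bar would shorten by αΔT L = 11.4×10⁻⁶ × 61 × 1150 = 0.7997 mm.
With a force P in the spring, the elastic change of the bar is PL/(AE) and that of the spring is P/k; compatibility requires their sum to equal δ_free.
So P = δ_free / [L/(AE) + 1/k] = 0.7997 / [ 1150/(195×34×10³) + 1/(5500) ].
P = 0.7997 / 0.0003553 = 2251 N.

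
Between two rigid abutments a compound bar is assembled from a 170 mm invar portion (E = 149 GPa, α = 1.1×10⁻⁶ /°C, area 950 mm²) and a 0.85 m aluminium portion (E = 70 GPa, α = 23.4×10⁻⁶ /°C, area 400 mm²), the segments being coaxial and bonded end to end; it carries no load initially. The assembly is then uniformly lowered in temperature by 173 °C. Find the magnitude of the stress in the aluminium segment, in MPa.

With the walls removed the bar would change length by δ_free = Σ αᵢΔT Lᵢ = 1.1×10⁻⁶×173×170 + 23.4×10⁻⁶×173×850 = 3.473 mm.
Since the ends are fixed, an axial force P builds up, equal in every segment, with P · Σ Lᵢ/(AᵢEᵢ) = δ_free.
Σ Lᵢ/(AᵢEᵢ) = 170/(950×149×10³) + 850/(400×70×10³) = 3.156×10⁻⁵ mm/N.
P = 3.473 / 3.156×10⁻⁵ = 110100 N = 110.1 kN, tensile.
σ_{aluminium} = P / A = 110100 / 400 = 275.2 MPa.

σ ≈ 275 MPa (tensile)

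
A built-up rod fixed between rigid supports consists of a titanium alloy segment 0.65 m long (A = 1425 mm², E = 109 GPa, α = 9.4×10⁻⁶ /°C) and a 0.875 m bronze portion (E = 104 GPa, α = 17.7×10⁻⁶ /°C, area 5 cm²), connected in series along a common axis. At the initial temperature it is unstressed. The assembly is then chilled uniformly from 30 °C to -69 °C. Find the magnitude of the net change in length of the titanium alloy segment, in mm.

|ΔL| ≈ 0.179 mm

If the supports were absent, the total length change would be Σ αᵢΔT Lᵢ = 9.4×10⁻⁶×99×650 + 17.7×10⁻⁶×99×875 = 2.138 mm.
Since the ends are fixed, an axial force P builds up, equal in every segment, with P · Σ Lᵢ/(AᵢEᵢ) = δ_free.
Σ Lᵢ/(AᵢEᵢ) = 650/(1425×109×10³) + 875/(500×104×10³) = 2.101×10⁻⁵ mm/N.
So P = 2.138 / 2.101×10⁻⁵ = 101.8 kN, tensile.
For the titanium alloy segment, free thermal change = 9.4×10⁻⁶×99×650 = 0.6049 mm and elastic change from P = 101800×650/(1425×109×10³) = 0.4258 mm; these oppose, so the net change is 0.179 mm (segment shortens).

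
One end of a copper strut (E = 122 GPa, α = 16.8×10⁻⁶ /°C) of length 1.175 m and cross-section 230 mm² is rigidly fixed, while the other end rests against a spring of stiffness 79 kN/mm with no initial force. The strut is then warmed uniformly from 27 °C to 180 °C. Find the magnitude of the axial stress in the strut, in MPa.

σ ≈ 241 MPa (compressive)

The unrestrained thermal change is αΔT L = 16.8×10⁻⁶ × 153 × 1175 = 3.02 mm.
With a force P in the spring, the elastic change of the strut is PL/(AE) and that of the spring is P/k; compatibility requires their sum to equal δ_free.
So P = δ_free / [L/(AE) + 1/k] = 3.02 / [ 1175/(230×122×10³) + 1/(79×10³) ].
P = 3.02 / 5.453×10⁻⁵ = 55380 N.
σ = P/A = 55380/230 = 240.8 MPa.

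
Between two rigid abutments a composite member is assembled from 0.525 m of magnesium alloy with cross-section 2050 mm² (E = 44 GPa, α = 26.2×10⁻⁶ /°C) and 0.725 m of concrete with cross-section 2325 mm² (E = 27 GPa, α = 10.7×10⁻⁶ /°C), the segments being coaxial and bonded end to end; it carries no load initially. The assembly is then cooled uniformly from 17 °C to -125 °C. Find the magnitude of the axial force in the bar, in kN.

With the walls removed the bar would change length by δ_free = Σ αᵢΔT Lᵢ = 26.2×10⁻⁶×142×525 + 10.7×10⁻⁶×142×725 = 3.055 mm.
The rigid supports impose zero overall length change; the single axial force P common to all segments must satisfy P Σ Lᵢ/(AᵢEᵢ) = δ_free.
The series flexibility is Σ Lᵢ/(AᵢEᵢ) = 525/(2050×44×10³) + 725/(2325×27×10³) = 1.737×10⁻⁵ mm/N.
So P = 3.055 / 1.737×10⁻⁵ = 175.9 kN, tensile.

P ≈ 176 kN (tensile)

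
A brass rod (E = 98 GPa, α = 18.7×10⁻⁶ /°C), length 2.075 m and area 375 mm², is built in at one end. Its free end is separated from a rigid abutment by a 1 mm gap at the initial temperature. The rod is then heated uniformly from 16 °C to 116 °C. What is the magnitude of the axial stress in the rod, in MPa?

σ ≈ 136 MPa (compressive)

If the wall were absent the rod would grow by αΔT L = 18.7×10⁻⁶ × 100 × 2075 = 3.88 mm.
This exceeds the 1 mm gap, so the wall pushes back. The portion of expansion that must be recovered elastically is δ_free − gap = 3.88 − 1 = 2.88 mm.
That suppressed elongation corresponds to σ = E·Δ/L = 98×10³ × 2.88/2075 = 136 MPa.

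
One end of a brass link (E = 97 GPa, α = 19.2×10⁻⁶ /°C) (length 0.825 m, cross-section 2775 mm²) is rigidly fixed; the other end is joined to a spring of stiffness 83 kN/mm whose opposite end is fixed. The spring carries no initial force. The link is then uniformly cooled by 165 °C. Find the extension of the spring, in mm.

Free thermal contraction: δ_free = αΔT L = 19.2×10⁻⁶ × 165 × 825 = 2.614 mm.
With a force P in the spring, the elastic change of the link is PL/(AE) and that of the spring is P/k; compatibility requires their sum to equal δ_free.
P [ L/(AE) + 1/k ] = δ_free → P [ 825/(2775×97×10³) + 1/(83×10³) ] = 2.614.
P = 2.614 / 1.511×10⁻⁵ = 172900 N.
Spring extension = P/k = 172900/(83×10³) = 2.084 mm.

δ ≈ 2.08 mm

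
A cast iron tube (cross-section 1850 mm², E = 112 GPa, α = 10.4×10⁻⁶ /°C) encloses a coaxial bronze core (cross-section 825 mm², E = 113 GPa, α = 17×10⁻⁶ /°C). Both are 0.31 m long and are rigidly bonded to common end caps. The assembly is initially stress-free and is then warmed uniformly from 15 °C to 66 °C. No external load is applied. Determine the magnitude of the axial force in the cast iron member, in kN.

The bronze has the larger α, so on heating it would change length more than the cast iron if both were free. The rigid plates force a common final length, so the bronze is put into compression and the cast iron into tension, with equal and opposite forces P (no external load).
Setting the final lengths equal and cancelling L: (α₁ − α₂)ΔT = P/(A₁E₁) + P/(A₂E₂).
|α₁ − α₂|·ΔT = 6.6×10⁻⁶ × 51 = 0.0003366.
1/(A₁E₁) + 1/(A₂E₂) = 1/(1850×112×10³) + 1/(825×113×10³) = 1.555×10⁻⁸ N⁻¹.
So P = 0.0003366 / 1.555×10⁻⁸ = 21.64 kN.

P ≈ 21.6 kN (tensile in the cast iron)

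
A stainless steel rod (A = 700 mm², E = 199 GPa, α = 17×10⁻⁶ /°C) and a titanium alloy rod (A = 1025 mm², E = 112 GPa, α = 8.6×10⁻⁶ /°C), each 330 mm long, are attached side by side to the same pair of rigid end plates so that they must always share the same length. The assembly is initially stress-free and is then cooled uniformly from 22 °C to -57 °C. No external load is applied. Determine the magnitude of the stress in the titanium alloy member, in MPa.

σ ≈ 40.7 MPa (compressive)

The stainless steel has the larger α, so on cooling it would change length more than the titanium alloy if both were free. The rigid plates force a common final length, so the stainless steel is put into tension and the titanium alloy into compression, with equal and opposite forces P (no external load).
Setting the final lengths equal and cancelling L: (α₁ − α₂)ΔT = P/(A₁E₁) + P/(A₂E₂).
|α₁ − α₂|·ΔT = 8.4×10⁻⁶ × 79 = 0.0006636.
1/(A₁E₁) + 1/(A₂E₂) = 1/(700×199×10³) + 1/(1025×112×10³) = 1.589×10⁻⁸ N⁻¹.
So P = 0.0006636 / 1.589×10⁻⁸ = 41.76 kN.
σ_{titanium alloy} = P/A₂ = 41760/1025 = 40.74 MPa, compressive.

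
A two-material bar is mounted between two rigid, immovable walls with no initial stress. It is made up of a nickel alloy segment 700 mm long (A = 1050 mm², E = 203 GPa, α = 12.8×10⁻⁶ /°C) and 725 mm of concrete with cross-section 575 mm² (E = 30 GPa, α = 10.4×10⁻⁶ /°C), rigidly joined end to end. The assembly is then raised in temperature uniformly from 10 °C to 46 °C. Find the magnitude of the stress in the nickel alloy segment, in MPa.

σ ≈ 12.5 MPa (compressive)

With the walls removed the bar would change length by δ_free = Σ αᵢΔT Lᵢ = 12.8×10⁻⁶×36×700 + 10.4×10⁻⁶×36×725 = 0.594 mm.
The rigid supports impose zero overall length change; the single axial force P common to all segments must satisfy P Σ Lᵢ/(AᵢEᵢ) = δ_free.
The series flexibility is Σ Lᵢ/(AᵢEᵢ) = 700/(1050×203×10³) + 725/(575×30×10³) = 4.531×10⁻⁵ mm/N.
So P = 0.594 / 4.531×10⁻⁵ = 13.11 kN, compressive.
σ_{nickel alloy} = P / A = 13110 / 1050 = 12.48 MPa.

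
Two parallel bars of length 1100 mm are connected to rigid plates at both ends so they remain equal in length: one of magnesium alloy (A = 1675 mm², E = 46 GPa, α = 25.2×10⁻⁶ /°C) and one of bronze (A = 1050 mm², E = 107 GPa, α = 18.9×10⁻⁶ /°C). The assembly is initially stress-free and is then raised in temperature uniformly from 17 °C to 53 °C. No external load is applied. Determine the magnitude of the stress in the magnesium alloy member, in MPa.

σ ≈ 6.19 MPa (compressive)

The magnesium alloy has the larger α, so on heating it would change length more than the bronze if both were free. The rigid plates force a common final length, so the magnesium alloy is put into compression and the bronze into tension, with equal and opposite forces P (no external load).
Setting the final lengths equal and cancelling L: (α₁ − α₂)ΔT = P/(A₁E₁) + P/(A₂E₂).
|α₁ − α₂|·ΔT = 6.3×10⁻⁶ × 36 = 0.0002268.
1/(A₁E₁) + 1/(A₂E₂) = 1/(1675×46×10³) + 1/(1050×107×10³) = 2.188×10⁻⁸ N⁻¹.
So P = 0.0002268 / 2.188×10⁻⁸ = 10.37 kN.
σ_{magnesium alloy} = P/A₁ = 10370/1675 = 6.189 MPa, compressive.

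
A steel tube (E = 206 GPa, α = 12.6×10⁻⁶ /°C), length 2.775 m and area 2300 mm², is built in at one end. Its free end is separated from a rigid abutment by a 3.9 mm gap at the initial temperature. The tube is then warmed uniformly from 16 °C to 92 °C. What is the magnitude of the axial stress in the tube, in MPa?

Free thermal elongation = αΔT L = 12.6×10⁻⁶ × 76 × 2775 = 2.657 mm.
Since δ_free = 2.66 mm is less than the 3.9 mm gap, the tube never touches the wall. No axial force develops.

σ ≈ 0 MPa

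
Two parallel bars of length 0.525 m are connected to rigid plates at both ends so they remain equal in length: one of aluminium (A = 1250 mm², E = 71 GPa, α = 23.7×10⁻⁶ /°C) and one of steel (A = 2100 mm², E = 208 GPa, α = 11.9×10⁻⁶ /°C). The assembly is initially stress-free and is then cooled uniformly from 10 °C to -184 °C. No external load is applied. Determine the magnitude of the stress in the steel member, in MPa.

The aluminium has the larger α, so on cooling it would change length more than the steel if both were free. The rigid plates force a common final length, so the aluminium is put into tension and the steel into compression, with equal and opposite forces P (no external load).
Setting the final lengths equal and cancelling L: (α₁ − α₂)ΔT = P/(A₁E₁) + P/(A₂E₂).
|α₁ − α₂|·ΔT = 11.8×10⁻⁶ × 194 = 0.002289.
1/(A₁E₁) + 1/(A₂E₂) = 1/(1250×71×10³) + 1/(2100×208×10³) = 1.356×10⁻⁸ N⁻¹.
P = 0.002289 / 1.356×10⁻⁸ = 168900 N = 168.9 kN.
σ_{steel} = P/A₂ = 168900/2100 = 80.41 MPa, compressive.

σ ≈ 80.4 MPa (compressive)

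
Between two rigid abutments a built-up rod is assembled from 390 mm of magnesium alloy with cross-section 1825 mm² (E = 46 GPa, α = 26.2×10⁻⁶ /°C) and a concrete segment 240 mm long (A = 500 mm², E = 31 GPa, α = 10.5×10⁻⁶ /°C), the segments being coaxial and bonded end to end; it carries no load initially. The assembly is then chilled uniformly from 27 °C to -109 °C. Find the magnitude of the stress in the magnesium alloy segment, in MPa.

σ ≈ 47.2 MPa (tensile)

If the supports were absent, the total length change would be Σ αᵢΔT Lᵢ = 26.2×10⁻⁶×136×390 + 10.5×10⁻⁶×136×240 = 1.732 mm.
The walls prevent any net length change, so an axial force P (same in every segment) develops. Compatibility: P · Σ Lᵢ/(AᵢEᵢ) = δ_free.
The series flexibility is Σ Lᵢ/(AᵢEᵢ) = 390/(1825×46×10³) + 240/(500×31×10³) = 2.013×10⁻⁵ mm/N.
P = 1.732 / 2.013×10⁻⁵ = 86060 N = 86.06 kN, tensile.
σ_{magnesium alloy} = P / A = 86060 / 1825 = 47.16 MPa.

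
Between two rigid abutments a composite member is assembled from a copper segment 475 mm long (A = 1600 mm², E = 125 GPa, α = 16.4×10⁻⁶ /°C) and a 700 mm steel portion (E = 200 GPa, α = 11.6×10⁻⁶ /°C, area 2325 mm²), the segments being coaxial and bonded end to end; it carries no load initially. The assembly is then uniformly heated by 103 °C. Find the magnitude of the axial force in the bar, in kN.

If the supports were absent, the total length change would be Σ αᵢΔT Lᵢ = 16.4×10⁻⁶×103×475 + 11.6×10⁻⁶×103×700 = 1.639 mm.
The walls prevent any net length change, so an axial force P (same in every segment) develops. Compatibility: P · Σ Lᵢ/(AᵢEᵢ) = δ_free.
The series flexibility is Σ Lᵢ/(AᵢEᵢ) = 475/(1600×125×10³) + 700/(2325×200×10³) = 3.88×10⁻⁶ mm/N.
P = 1.639 / 3.88×10⁻⁶ = 422300 N = 422.3 kN, compressive.

P ≈ 422 kN (compressive)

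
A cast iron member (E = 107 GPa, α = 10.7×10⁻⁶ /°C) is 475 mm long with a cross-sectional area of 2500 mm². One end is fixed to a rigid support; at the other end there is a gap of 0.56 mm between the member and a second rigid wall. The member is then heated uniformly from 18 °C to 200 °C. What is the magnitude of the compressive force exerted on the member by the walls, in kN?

Free thermal elongation = αΔT L = 10.7×10⁻⁶ × 182 × 475 = 0.925 mm.
The gap closes (δ_free > 0.56 mm) and the wall then resists a further 0.925 − 0.56 = 0.365 mm of expansion.
So σ = E(δ_free − g)/L = 107×10³ × 0.365/475 = 82.22 MPa.
P = σA = 82.22 × 2500 = 205.6 kN.

P ≈ 206 kN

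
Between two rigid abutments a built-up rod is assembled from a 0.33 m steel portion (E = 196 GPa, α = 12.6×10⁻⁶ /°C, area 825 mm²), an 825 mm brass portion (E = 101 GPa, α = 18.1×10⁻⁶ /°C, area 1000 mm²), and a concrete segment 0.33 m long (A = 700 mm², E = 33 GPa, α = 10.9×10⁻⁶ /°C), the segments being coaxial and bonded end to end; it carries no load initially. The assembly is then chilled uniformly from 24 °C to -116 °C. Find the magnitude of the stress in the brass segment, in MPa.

Free thermal contraction of the whole bar: Σ αᵢΔT Lᵢ = 12.6×10⁻⁶×140×330 + 18.1×10⁻⁶×140×825 + 10.9×10⁻⁶×140×330 = 3.176 mm.
The walls prevent any net length change, so an axial force P (same in every segment) develops. Compatibility: P · Σ Lᵢ/(AᵢEᵢ) = δ_free.
The series flexibility is Σ Lᵢ/(AᵢEᵢ) = 330/(825×196×10³) + 825/(1000×101×10³) + 330/(700×33×10³) = 2.449×10⁻⁵ mm/N.
So P = 3.176 / 2.449×10⁻⁵ = 129.7 kN, tensile.
σ_{brass} = P / A = 129700 / 1000 = 129.7 MPa.

σ ≈ 130 MPa (tensile)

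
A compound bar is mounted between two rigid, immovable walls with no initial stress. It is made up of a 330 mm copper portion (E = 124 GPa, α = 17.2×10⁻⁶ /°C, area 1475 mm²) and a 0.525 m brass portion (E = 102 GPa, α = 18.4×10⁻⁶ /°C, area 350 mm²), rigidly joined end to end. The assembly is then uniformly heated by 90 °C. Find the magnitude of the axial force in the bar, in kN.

P ≈ 83.6 kN (compressive)

Free thermal expansion of the whole bar: Σ αᵢΔT Lᵢ = 17.2×10⁻⁶×90×330 + 18.4×10⁻⁶×90×525 = 1.38 mm.
The walls prevent any net length change, so an axial force P (same in every segment) develops. Compatibility: P · Σ Lᵢ/(AᵢEᵢ) = δ_free.
The series flexibility is Σ Lᵢ/(AᵢEᵢ) = 330/(1475×124×10³) + 525/(350×102×10³) = 1.651×10⁻⁵ mm/N.
P = 1.38 / 1.651×10⁻⁵ = 83600 N = 83.6 kN, compressive.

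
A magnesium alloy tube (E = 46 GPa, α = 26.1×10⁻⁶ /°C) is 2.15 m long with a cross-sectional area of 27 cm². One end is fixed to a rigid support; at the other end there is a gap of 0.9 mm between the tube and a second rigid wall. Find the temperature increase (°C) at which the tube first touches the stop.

ΔT ≈ 16 °C

The gap closes when αΔT L = 0.9 mm, since the tube is still unstressed at that instant.
ΔT = 0.9 / (26.1×10⁻⁶ × 2150) = 16.04 °C.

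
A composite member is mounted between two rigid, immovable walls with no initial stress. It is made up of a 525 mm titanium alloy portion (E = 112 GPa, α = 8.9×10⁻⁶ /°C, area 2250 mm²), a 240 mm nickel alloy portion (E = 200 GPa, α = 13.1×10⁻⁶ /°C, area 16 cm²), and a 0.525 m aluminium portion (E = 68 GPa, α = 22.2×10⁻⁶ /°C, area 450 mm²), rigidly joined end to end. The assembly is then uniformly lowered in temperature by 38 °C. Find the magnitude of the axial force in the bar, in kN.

P ≈ 37 kN (tensile)

If the supports were absent, the total length change would be Σ αᵢΔT Lᵢ = 8.9×10⁻⁶×38×525 + 13.1×10⁻⁶×38×240 + 22.2×10⁻⁶×38×525 = 0.7399 mm.
Since the ends are fixed, an axial force P builds up, equal in every segment, with P · Σ Lᵢ/(AᵢEᵢ) = δ_free.
The series flexibility is Σ Lᵢ/(AᵢEᵢ) = 525/(2250×112×10³) + 240/(1600×200×10³) + 525/(450×68×10³) = 1.999×10⁻⁵ mm/N.
So P = 0.7399 / 1.999×10⁻⁵ = 37.01 kN, tensile.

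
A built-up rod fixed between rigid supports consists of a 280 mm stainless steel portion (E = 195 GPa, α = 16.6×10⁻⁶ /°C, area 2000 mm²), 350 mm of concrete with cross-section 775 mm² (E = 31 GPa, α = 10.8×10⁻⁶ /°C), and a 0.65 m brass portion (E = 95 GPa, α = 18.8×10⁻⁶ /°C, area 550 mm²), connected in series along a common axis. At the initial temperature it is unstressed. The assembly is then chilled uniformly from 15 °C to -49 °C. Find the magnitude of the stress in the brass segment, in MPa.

σ ≈ 86.7 MPa (tensile)

With the walls removed the bar would change length by δ_free = Σ αᵢΔT Lᵢ = 16.6×10⁻⁶×64×280 + 10.8×10⁻⁶×64×350 + 18.8×10⁻⁶×64×650 = 1.321 mm.
The walls prevent any net length change, so an axial force P (same in every segment) develops. Compatibility: P · Σ Lᵢ/(AᵢEᵢ) = δ_free.
The series flexibility is Σ Lᵢ/(AᵢEᵢ) = 280/(2000×195×10³) + 350/(775×31×10³) + 650/(550×95×10³) = 2.773×10⁻⁵ mm/N.
So P = 1.321 / 2.773×10⁻⁵ = 47.66 kN, tensile.
σ_{brass} = P / A = 47660 / 550 = 86.66 MPa.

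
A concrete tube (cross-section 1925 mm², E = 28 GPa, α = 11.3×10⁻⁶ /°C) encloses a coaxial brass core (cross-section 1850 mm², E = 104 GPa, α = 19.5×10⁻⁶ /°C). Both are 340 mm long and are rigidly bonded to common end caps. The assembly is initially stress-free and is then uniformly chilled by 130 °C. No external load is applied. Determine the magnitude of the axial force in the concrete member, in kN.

Both members must finish at the same length. With the larger α, the brass tends to over-contract; the plates restrain it, putting the brass in tension and the concrete in compression. With no external load the two internal forces are equal and opposite, magnitude P.
Equating the net (thermal + elastic) strains gives |α₁ − α₂|·ΔT = P·[1/(A₁E₁) + 1/(A₂E₂)].
|α₁ − α₂|·ΔT = 8.2×10⁻⁶ × 130 = 0.001066.
1/(A₁E₁) + 1/(A₂E₂) = 1/(1925×28×10³) + 1/(1850×104×10³) = 2.375×10⁻⁸ N⁻¹.
So P = 0.001066 / 2.375×10⁻⁸ = 44.88 kN.

P ≈ 44.9 kN (compressive in the concrete)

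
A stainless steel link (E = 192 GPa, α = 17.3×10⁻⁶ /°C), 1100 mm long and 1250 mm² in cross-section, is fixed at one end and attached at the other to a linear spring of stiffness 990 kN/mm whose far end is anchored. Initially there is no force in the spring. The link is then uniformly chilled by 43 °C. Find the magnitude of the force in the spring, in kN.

P ≈ 146 kN

If the spring were absent the link would shorten by αΔT L = 17.3×10⁻⁶ × 43 × 1100 = 0.8183 mm.
With a force P in the spring, the elastic change of the link is PL/(AE) and that of the spring is P/k; compatibility requires their sum to equal δ_free.
P [ L/(AE) + 1/k ] = δ_free → P [ 1100/(1250×192×10³) + 1/(990×10³) ] = 0.8183.
P = 0.8183 / 5.593×10⁻⁶ = 146300 N.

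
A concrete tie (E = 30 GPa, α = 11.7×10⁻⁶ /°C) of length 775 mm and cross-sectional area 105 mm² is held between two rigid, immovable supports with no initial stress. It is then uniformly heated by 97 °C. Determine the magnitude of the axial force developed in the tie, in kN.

P ≈ 3.57 kN (compressive)

The ends cannot move, so σ = EαΔT = 30×10³ × 11.7×10⁻⁶ × 97 = 34.05 MPa.
P = AEαΔT = 105 × 30×10³ × 11.7×10⁻⁶ × 97 = 3.575 kN (compressive).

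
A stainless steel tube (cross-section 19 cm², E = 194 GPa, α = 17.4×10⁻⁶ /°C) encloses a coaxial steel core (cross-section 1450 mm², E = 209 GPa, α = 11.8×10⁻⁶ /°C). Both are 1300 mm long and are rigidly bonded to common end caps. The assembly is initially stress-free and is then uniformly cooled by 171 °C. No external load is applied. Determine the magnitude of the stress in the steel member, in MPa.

σ ≈ 110 MPa (compressive)

The stainless steel has the larger α, so on cooling it would change length more than the steel if both were free. The rigid plates force a common final length, so the stainless steel is put into tension and the steel into compression, with equal and opposite forces P (no external load).
Compatibility of the two members (thermal + elastic change equal): (α₁ − α₂)ΔT = P·[1/(A₁E₁) + 1/(A₂E₂)].
|α₁ − α₂|·ΔT = 5.6×10⁻⁶ × 171 = 0.0009576.
1/(A₁E₁) + 1/(A₂E₂) = 1/(1900×194×10³) + 1/(1450×209×10³) = 6.013×10⁻⁹ N⁻¹.
P = 0.0009576 / 6.013×10⁻⁹ = 159300 N = 159.3 kN.
σ_{steel} = P/A₂ = 159300/1450 = 109.8 MPa, compressive.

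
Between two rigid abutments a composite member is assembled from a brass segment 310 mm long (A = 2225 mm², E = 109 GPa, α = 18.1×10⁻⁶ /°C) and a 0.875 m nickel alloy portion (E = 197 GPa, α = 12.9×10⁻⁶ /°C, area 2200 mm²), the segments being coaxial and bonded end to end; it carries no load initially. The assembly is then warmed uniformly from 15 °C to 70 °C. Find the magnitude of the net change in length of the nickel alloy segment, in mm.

|ΔL| ≈ 0.0517 mm

Free thermal expansion of the whole bar: Σ αᵢΔT Lᵢ = 18.1×10⁻⁶×55×310 + 12.9×10⁻⁶×55×875 = 0.9294 mm.
The rigid supports impose zero overall length change; the single axial force P common to all segments must satisfy P Σ Lᵢ/(AᵢEᵢ) = δ_free.
The series flexibility is Σ Lᵢ/(AᵢEᵢ) = 310/(2225×109×10³) + 875/(2200×197×10³) = 3.297×10⁻⁶ mm/N.
P = 0.9294 / 3.297×10⁻⁶ = 281900 N = 281.9 kN, compressive.
For the nickel alloy segment, free thermal change = 12.9×10⁻⁶×55×875 = 0.6208 mm and elastic change from P = 281900×875/(2200×197×10³) = 0.5691 mm; these oppose, so the net change is 0.0517 mm (segment lengthens).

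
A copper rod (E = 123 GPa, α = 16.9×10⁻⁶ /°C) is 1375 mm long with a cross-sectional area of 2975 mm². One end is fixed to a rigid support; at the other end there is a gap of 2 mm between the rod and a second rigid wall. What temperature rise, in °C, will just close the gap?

ΔT ≈ 86.1 °C

The gap closes when αΔT L = 2 mm, since the rod is still unstressed at that instant.
ΔT = 2 / (16.9×10⁻⁶ × 1375) = 86.07 °C.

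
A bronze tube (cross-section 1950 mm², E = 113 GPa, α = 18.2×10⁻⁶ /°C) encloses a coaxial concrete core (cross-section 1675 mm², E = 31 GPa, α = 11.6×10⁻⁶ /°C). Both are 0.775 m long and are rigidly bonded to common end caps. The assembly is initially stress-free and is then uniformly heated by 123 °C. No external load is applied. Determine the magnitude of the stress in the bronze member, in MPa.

σ ≈ 17.5 MPa (compressive)

The bronze has the larger α, so on heating it would change length more than the concrete if both were free. The rigid plates force a common final length, so the bronze is put into compression and the concrete into tension, with equal and opposite forces P (no external load).
Equating the net (thermal + elastic) strains gives |α₁ − α₂|·ΔT = P·[1/(A₁E₁) + 1/(A₂E₂)].
|α₁ − α₂|·ΔT = 6.6×10⁻⁶ × 123 = 0.0008118.
1/(A₁E₁) + 1/(A₂E₂) = 1/(1950×113×10³) + 1/(1675×31×10³) = 2.38×10⁻⁸ N⁻¹.
P = 0.0008118 / 2.38×10⁻⁸ = 34110 N = 34.11 kN.
σ_{bronze} = P/A₁ = 34110/1950 = 17.49 MPa, compressive.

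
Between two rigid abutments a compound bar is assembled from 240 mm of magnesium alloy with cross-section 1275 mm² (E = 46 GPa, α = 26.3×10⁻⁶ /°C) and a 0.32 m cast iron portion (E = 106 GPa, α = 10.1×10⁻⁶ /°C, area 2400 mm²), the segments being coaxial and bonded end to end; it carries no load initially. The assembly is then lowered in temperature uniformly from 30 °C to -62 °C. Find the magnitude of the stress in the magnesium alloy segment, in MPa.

If the supports were absent, the total length change would be Σ αᵢΔT Lᵢ = 26.3×10⁻⁶×92×240 + 10.1×10⁻⁶×92×320 = 0.878 mm.
The walls prevent any net length change, so an axial force P (same in every segment) develops. Compatibility: P · Σ Lᵢ/(AᵢEᵢ) = δ_free.
Σ Lᵢ/(AᵢEᵢ) = 240/(1275×46×10³) + 320/(2400×106×10³) = 5.35×10⁻⁶ mm/N.
So P = 0.878 / 5.35×10⁻⁶ = 164.1 kN, tensile.
σ_{magnesium alloy} = P / A = 164100 / 1275 = 128.7 MPa.

σ ≈ 129 MPa (tensile)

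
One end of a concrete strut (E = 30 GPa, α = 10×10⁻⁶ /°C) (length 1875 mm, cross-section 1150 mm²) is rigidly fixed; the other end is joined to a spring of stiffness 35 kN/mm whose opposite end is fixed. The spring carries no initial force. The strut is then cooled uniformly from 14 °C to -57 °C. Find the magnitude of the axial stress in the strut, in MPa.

Free thermal contraction: δ_free = αΔT L = 10×10⁻⁶ × 71 × 1875 = 1.331 mm.
With a force P in the spring, the elastic change of the strut is PL/(AE) and that of the spring is P/k; compatibility requires their sum to equal δ_free.
So P = δ_free / [L/(AE) + 1/k] = 1.331 / [ 1875/(1150×30×10³) + 1/(35×10³) ].
P = 1.331 / 8.292×10⁻⁵ = 16050 N.
σ = P/A = 16050/1150 = 13.96 MPa.

σ ≈ 14 MPa (tensile)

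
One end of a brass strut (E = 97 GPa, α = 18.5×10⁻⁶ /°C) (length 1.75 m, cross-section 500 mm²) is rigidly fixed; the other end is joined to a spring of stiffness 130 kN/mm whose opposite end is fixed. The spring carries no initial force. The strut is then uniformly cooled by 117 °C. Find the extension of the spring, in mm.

If the spring were absent the strut would shorten by αΔT L = 18.5×10⁻⁶ × 117 × 1750 = 3.788 mm.
Let P be the tensile force in the spring. The strut extends elastically by PL/(AE) and the spring stretches by P/k; together these equal δ_free.
So P = δ_free / [L/(AE) + 1/k] = 3.788 / [ 1750/(500×97×10³) + 1/(130×10³) ].
P = 3.788 / 4.377×10⁻⁵ = 86530 N.
Spring extension = P/k = 86530/(130×10³) = 0.6656 mm.

δ ≈ 0.666 mm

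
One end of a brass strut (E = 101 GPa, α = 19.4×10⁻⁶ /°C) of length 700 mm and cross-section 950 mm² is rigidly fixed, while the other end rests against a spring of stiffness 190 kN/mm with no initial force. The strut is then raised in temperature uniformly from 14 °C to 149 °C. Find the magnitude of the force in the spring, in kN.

Free thermal expansion: δ_free = αΔT L = 19.4×10⁻⁶ × 135 × 700 = 1.833 mm.
With a force P in the spring, the elastic change of the strut is PL/(AE) and that of the spring is P/k; compatibility requires their sum to equal δ_free.
P [ L/(AE) + 1/k ] = δ_free → P [ 700/(950×101×10³) + 1/(190×10³) ] = 1.833.
P = 1.833 / 1.256×10⁻⁵ = 146000 N.

P ≈ 146 kN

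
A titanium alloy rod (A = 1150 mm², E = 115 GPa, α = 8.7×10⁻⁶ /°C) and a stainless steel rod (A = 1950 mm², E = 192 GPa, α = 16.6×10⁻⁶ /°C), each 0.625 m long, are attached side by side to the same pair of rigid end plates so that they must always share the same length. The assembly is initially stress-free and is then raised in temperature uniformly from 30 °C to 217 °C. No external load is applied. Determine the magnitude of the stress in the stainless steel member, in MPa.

Equilibrium of a rigid end plate with no external load gives equal and opposite internal forces ±P in the two members. Since α_{stainless steel} > α_{titanium alloy}, heating drives the stainless steel into compression and the titanium alloy into tension.
Setting the final lengths equal and cancelling L: (α₁ − α₂)ΔT = P/(A₁E₁) + P/(A₂E₂).
|α₁ − α₂|·ΔT = 7.9×10⁻⁶ × 187 = 0.001477.
1/(A₁E₁) + 1/(A₂E₂) = 1/(1150×115×10³) + 1/(1950×192×10³) = 1.023×10⁻⁸ N⁻¹.
So P = 0.001477 / 1.023×10⁻⁸ = 144.4 kN.
σ_{stainless steel} = P/A₂ = 144400/1950 = 74.04 MPa, compressive.

σ ≈ 74 MPa (compressive)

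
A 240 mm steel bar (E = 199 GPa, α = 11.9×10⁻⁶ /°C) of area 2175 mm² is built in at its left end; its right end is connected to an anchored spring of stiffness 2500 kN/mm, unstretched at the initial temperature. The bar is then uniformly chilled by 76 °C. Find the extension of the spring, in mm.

δ ≈ 0.091 mm

If the spring were absent the bar would shorten by αΔT L = 11.9×10⁻⁶ × 76 × 240 = 0.2171 mm.
With a force P in the spring, the elastic change of the bar is PL/(AE) and that of the spring is P/k; compatibility requires their sum to equal δ_free.
P [ L/(AE) + 1/k ] = δ_free → P [ 240/(2175×199×10³) + 1/(2500×10³) ] = 0.2171.
P = 0.2171 / 9.545×10⁻⁷ = 227400 N.
Spring extension = P/k = 227400/(2500×10³) = 0.09096 mm.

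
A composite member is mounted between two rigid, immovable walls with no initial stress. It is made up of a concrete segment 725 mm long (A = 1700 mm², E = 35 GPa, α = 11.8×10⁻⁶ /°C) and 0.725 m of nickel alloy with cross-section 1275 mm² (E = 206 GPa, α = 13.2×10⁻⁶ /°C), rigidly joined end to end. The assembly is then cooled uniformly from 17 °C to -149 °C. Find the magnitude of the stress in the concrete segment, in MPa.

σ ≈ 118 MPa (tensile)

With the walls removed the bar would change length by δ_free = Σ αᵢΔT Lᵢ = 11.8×10⁻⁶×166×725 + 13.2×10⁻⁶×166×725 = 3.009 mm.
The walls prevent any net length change, so an axial force P (same in every segment) develops. Compatibility: P · Σ Lᵢ/(AᵢEᵢ) = δ_free.
Σ Lᵢ/(AᵢEᵢ) = 725/(1700×35×10³) + 725/(1275×206×10³) = 1.495×10⁻⁵ mm/N.
So P = 3.009 / 1.495×10⁻⁵ = 201.3 kN, tensile.
σ_{concrete} = P / A = 201300 / 1700 = 118.4 MPa.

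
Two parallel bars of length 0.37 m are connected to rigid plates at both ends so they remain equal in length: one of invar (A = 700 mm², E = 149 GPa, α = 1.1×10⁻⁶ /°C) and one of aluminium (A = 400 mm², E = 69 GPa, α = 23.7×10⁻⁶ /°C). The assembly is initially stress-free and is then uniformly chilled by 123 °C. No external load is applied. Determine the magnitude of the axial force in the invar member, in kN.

P ≈ 60.7 kN (compressive in the invar)

Equilibrium of a rigid end plate with no external load gives equal and opposite internal forces ±P in the two members. Since α_{aluminium} > α_{invar}, cooling drives the aluminium into tension and the invar into compression.
Equating the net (thermal + elastic) strains gives |α₁ − α₂|·ΔT = P·[1/(A₁E₁) + 1/(A₂E₂)].
|α₁ − α₂|·ΔT = 22.6×10⁻⁶ × 123 = 0.00278.
1/(A₁E₁) + 1/(A₂E₂) = 1/(700×149×10³) + 1/(400×69×10³) = 4.582×10⁻⁸ N⁻¹.
So P = 0.00278 / 4.582×10⁻⁸ = 60.67 kN.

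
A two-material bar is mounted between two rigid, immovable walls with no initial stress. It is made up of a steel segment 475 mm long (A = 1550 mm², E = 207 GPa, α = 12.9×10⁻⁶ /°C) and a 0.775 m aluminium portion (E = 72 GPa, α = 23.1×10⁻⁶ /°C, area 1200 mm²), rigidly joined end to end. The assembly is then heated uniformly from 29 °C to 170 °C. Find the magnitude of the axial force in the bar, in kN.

With the walls removed the bar would change length by δ_free = Σ αᵢΔT Lᵢ = 12.9×10⁻⁶×141×475 + 23.1×10⁻⁶×141×775 = 3.388 mm.
The walls prevent any net length change, so an axial force P (same in every segment) develops. Compatibility: P · Σ Lᵢ/(AᵢEᵢ) = δ_free.
Σ Lᵢ/(AᵢEᵢ) = 475/(1550×207×10³) + 775/(1200×72×10³) = 1.045×10⁻⁵ mm/N.
So P = 3.388 / 1.045×10⁻⁵ = 324.2 kN, compressive.

P ≈ 324 kN (compressive)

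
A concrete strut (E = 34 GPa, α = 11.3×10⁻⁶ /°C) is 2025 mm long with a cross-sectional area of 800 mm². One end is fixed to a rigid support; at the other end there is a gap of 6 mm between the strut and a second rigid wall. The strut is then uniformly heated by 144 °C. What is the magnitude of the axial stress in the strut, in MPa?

Unrestrained expansion: δ_free = αΔT L = 11.3×10⁻⁶ × 144 × 2025 = 3.295 mm.
This is smaller than the 6 mm clearance, so the strut expands freely without reaching the stop — the stress is zero.

σ ≈ 0 MPa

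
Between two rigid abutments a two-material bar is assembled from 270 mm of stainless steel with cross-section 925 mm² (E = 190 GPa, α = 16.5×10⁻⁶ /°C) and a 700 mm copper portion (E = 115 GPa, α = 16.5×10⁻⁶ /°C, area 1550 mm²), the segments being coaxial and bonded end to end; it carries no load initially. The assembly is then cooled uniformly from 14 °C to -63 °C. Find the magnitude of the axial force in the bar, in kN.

Free thermal contraction of the whole bar: Σ αᵢΔT Lᵢ = 16.5×10⁻⁶×77×270 + 16.5×10⁻⁶×77×700 = 1.232 mm.
The rigid supports impose zero overall length change; the single axial force P common to all segments must satisfy P Σ Lᵢ/(AᵢEᵢ) = δ_free.
Σ Lᵢ/(AᵢEᵢ) = 270/(925×190×10³) + 700/(1550×115×10³) = 5.463×10⁻⁶ mm/N.
So P = 1.232 / 5.463×10⁻⁶ = 225.6 kN, tensile.

P ≈ 226 kN (tensile)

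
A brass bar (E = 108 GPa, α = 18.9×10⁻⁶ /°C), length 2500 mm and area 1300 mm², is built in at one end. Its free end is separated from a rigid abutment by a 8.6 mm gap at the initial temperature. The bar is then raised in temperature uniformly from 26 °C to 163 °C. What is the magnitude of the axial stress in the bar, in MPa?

σ ≈ 0 MPa

If the wall were absent the bar would grow by αΔT L = 18.9×10⁻⁶ × 137 × 2500 = 6.473 mm.
This is smaller than the 8.6 mm clearance, so the bar expands freely without reaching the stop — the stress is zero.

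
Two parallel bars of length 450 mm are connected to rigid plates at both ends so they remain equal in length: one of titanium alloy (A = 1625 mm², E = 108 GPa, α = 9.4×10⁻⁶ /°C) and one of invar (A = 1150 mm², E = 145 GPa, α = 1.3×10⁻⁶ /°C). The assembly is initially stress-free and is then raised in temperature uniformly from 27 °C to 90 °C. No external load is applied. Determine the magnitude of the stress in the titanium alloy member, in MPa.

σ ≈ 26.9 MPa (compressive)

Equilibrium of a rigid end plate with no external load gives equal and opposite internal forces ±P in the two members. Since α_{titanium alloy} > α_{invar}, heating drives the titanium alloy into compression and the invar into tension.
Compatibility of the two members (thermal + elastic change equal): (α₁ − α₂)ΔT = P·[1/(A₁E₁) + 1/(A₂E₂)].
|α₁ − α₂|·ΔT = 8.1×10⁻⁶ × 63 = 0.0005103.
1/(A₁E₁) + 1/(A₂E₂) = 1/(1625×108×10³) + 1/(1150×145×10³) = 1.17×10⁻⁸ N⁻¹.
So P = 0.0005103 / 1.17×10⁻⁸ = 43.63 kN.
σ_{titanium alloy} = P/A₁ = 43630/1625 = 26.85 MPa, compressive.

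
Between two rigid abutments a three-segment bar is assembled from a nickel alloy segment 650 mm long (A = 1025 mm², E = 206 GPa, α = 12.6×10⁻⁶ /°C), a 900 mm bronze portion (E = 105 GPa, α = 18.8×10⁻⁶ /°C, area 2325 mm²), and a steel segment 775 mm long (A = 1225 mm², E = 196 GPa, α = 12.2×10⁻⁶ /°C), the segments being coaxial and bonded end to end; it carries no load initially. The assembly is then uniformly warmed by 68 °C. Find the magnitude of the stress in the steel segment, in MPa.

σ ≈ 192 MPa (compressive)

With the walls removed the bar would change length by δ_free = Σ αᵢΔT Lᵢ = 12.6×10⁻⁶×68×650 + 18.8×10⁻⁶×68×900 + 12.2×10⁻⁶×68×775 = 2.35 mm.
The walls prevent any net length change, so an axial force P (same in every segment) develops. Compatibility: P · Σ Lᵢ/(AᵢEᵢ) = δ_free.
Σ Lᵢ/(AᵢEᵢ) = 650/(1025×206×10³) + 900/(2325×105×10³) + 775/(1225×196×10³) = 9.993×10⁻⁶ mm/N.
Hence P = δ_free / Σ(L/AE) = 2.35/9.993×10⁻⁶ = 235.2 kN (compressive).
σ_{steel} = P / A = 235200 / 1225 = 192 MPa.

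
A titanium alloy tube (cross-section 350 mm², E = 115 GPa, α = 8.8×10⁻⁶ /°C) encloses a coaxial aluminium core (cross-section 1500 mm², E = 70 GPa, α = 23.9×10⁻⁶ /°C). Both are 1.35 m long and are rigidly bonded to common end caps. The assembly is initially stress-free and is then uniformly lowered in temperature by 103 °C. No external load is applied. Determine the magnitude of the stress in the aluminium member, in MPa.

The aluminium has the larger α, so on cooling it would change length more than the titanium alloy if both were free. The rigid plates force a common final length, so the aluminium is put into tension and the titanium alloy into compression, with equal and opposite forces P (no external load).
Equating the net (thermal + elastic) strains gives |α₁ − α₂|·ΔT = P·[1/(A₁E₁) + 1/(A₂E₂)].
|α₁ − α₂|·ΔT = 15.1×10⁻⁶ × 103 = 0.001555.
1/(A₁E₁) + 1/(A₂E₂) = 1/(350×115×10³) + 1/(1500×70×10³) = 3.437×10⁻⁸ N⁻¹.
P = 0.001555 / 3.437×10⁻⁸ = 45250 N = 45.25 kN.
σ_{aluminium} = P/A₂ = 45250/1500 = 30.17 MPa, tensile.

σ ≈ 30.2 MPa (tensile)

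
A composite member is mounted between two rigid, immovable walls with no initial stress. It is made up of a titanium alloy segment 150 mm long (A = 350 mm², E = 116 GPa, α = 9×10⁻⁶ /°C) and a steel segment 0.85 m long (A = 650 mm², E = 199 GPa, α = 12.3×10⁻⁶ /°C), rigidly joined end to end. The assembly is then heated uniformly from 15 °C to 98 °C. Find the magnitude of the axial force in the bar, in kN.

If the supports were absent, the total length change would be Σ αᵢΔT Lᵢ = 9×10⁻⁶×83×150 + 12.3×10⁻⁶×83×850 = 0.9798 mm.
Since the ends are fixed, an axial force P builds up, equal in every segment, with P · Σ Lᵢ/(AᵢEᵢ) = δ_free.
The series flexibility is Σ Lᵢ/(AᵢEᵢ) = 150/(350×116×10³) + 850/(650×199×10³) = 1.027×10⁻⁵ mm/N.
So P = 0.9798 / 1.027×10⁻⁵ = 95.44 kN, compressive.

P ≈ 95.4 kN (compressive)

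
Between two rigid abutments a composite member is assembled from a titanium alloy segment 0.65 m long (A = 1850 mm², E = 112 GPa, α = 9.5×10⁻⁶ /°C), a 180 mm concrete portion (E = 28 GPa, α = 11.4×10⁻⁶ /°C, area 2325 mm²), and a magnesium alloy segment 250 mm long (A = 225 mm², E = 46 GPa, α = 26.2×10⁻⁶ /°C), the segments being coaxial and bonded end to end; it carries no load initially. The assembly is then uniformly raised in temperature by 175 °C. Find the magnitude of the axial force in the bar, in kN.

If the supports were absent, the total length change would be Σ αᵢΔT Lᵢ = 9.5×10⁻⁶×175×650 + 11.4×10⁻⁶×175×180 + 26.2×10⁻⁶×175×250 = 2.586 mm.
The walls prevent any net length change, so an axial force P (same in every segment) develops. Compatibility: P · Σ Lᵢ/(AᵢEᵢ) = δ_free.
The series flexibility is Σ Lᵢ/(AᵢEᵢ) = 650/(1850×112×10³) + 180/(2325×28×10³) + 250/(225×46×10³) = 3.006×10⁻⁵ mm/N.
Hence P = δ_free / Σ(L/AE) = 2.586/3.006×10⁻⁵ = 86.04 kN (compressive).

P ≈ 86 kN (compressive)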